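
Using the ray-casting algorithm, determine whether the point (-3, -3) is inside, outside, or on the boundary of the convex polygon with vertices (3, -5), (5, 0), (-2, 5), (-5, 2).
The point (-3, -3) lies strictly outside the polygon

Cast a horizontal ray to the right from the query point and count how many polygon edges it crosses (each edge strictly once or zero times, handled with the usual half-open convention). 
Parity of crossings → even ⇒ outside.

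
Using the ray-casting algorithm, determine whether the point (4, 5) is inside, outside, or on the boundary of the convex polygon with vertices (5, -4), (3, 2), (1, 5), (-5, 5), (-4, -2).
The point (4, 5) lies strictly outside the polygon

Cast a horizontal ray to the right from the query point and count how many polygon edges it crosses (each edge strictly once or zero times, handled with the usual half-open convention). 
Parity of crossings → even ⇒ outside.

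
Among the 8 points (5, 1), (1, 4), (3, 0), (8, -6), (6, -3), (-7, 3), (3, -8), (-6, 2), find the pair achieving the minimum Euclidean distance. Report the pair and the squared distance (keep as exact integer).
Pair = ((-7, 3), (-6, 2)); squared distance = 2

Compute all C(8, 2) = 28 pairwise squared distances (x_i − x_j)² + (y_i − y_j)². The minimum is 2, attained by the pair ((-7, 3), (-6, 2)).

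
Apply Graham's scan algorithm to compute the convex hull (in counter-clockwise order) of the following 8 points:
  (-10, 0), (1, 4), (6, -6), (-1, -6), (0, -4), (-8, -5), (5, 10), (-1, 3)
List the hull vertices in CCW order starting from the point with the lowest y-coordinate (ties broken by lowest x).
Hull (CCW) = [(-1, -6), (6, -6), (5, 10), (-10, 0), (-8, -5)]

Graham scan procedure:
  1. Find the pivot p₀ = point with lowest y (tie → lowest x): (-1, -6).
  2. Sort the remaining points by polar angle around p₀.
  3. Walk through sorted points, maintaining a stack; pop the top while the last three entries make a non-left turn (cross product ≤ 0).
  4. Final stack is the convex hull in CCW order: (-1, -6), (6, -6), (5, 10), (-10, 0), (-8, -5).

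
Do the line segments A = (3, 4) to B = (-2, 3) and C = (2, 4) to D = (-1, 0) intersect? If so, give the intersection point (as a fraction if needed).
Yes; intersection at (31/17, 64/17) (t = 4/17 on AB, s = 1/17 on CD)

Parametrize AB as A + t(B − A) = (3 + -5 t, 4 + -1 t) and CD as C + s(D − C) = (2 + -3 s, 4 + -4 s). Solve the linear system for (t, s). Determinant = -17 ≠ 0, so a unique intersection of the containing lines exists. Solution: t = 4/17, s = 1/17 — both in [0, 1], so the segments cross. Intersection point: (31/17, 64/17).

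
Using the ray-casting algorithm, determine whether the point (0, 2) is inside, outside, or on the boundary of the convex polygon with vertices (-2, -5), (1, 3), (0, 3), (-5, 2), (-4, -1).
The point (0, 2) lies strictly inside the polygon

Cast a horizontal ray to the right from the query point and count how many polygon edges it crosses (each edge strictly once or zero times, handled with the usual half-open convention). 
Parity of crossings → odd ⇒ inside.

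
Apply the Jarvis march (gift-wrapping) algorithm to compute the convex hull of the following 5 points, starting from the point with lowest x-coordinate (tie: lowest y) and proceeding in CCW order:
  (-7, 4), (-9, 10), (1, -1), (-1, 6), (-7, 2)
Hull (CCW) = [(-9, 10), (-7, 2), (1, -1), (-1, 6)]

Jarvis march: at each step, from the current hull vertex p, select the next vertex q as the point such that every other point lies strictly to the left of (or on) the directed line p → q. (Equivalently: for every other point r, the cross product (q − p) × (r − p) ≥ 0.)
Starting point (lowest x, tie lowest y): (-9, 10). Wrap until returning to start. Resulting hull: (-9, 10), (-7, 2), (1, -1), (-1, 6).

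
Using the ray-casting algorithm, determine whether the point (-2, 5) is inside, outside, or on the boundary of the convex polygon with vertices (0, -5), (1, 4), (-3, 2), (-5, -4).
The point (-2, 5) lies strictly outside the polygon

Cast a horizontal ray to the right from the query point and count how many polygon edges it crosses (each edge strictly once or zero times, handled with the usual half-open convention). 
Parity of crossings → even ⇒ outside.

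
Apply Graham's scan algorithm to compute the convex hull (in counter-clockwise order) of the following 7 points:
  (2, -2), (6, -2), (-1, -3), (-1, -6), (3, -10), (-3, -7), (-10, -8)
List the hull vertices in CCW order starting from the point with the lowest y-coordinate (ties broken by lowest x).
Hull (CCW) = [(3, -10), (6, -2), (2, -2), (-1, -3), (-10, -8)]

Graham scan procedure:
  1. Find the pivot p₀ = point with lowest y (tie → lowest x): (3, -10).
  2. Sort the remaining points by polar angle around p₀.
  3. Walk through sorted points, maintaining a stack; pop the top while the last three entries make a non-left turn (cross product ≤ 0).
  4. Final stack is the convex hull in CCW order: (3, -10), (6, -2), (2, -2), (-1, -3), (-10, -8).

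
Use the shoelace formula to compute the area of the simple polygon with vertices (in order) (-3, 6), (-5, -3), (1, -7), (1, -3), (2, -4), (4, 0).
Area = 123/2

Shoelace formula: Area = (1/2) |Σ_i (x_i · y_{i+1} − x_{i+1} · y_i)| (indices mod n). Compute each cross term:
  (-3)(-3) − (-5)(6) = 39
  (-5)(-7) − (1)(-3) = 38
  (1)(-3) − (1)(-7) = 4
  (1)(-4) − (2)(-3) = 2
  (2)(0) − (4)(-4) = 16
  (4)(6) − (-3)(0) = 24
Sum = 123, so (signed) Area = 123/2 = 123/2, |Area| = 123/2.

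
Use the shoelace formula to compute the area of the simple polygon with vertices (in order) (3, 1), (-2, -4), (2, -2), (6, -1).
Area = 21/2

Shoelace formula: Area = (1/2) |Σ_i (x_i · y_{i+1} − x_{i+1} · y_i)| (indices mod n). Compute each cross term:
  (3)(-4) − (-2)(1) = -10
  (-2)(-2) − (2)(-4) = 12
  (2)(-1) − (6)(-2) = 10
  (6)(1) − (3)(-1) = 9
Sum = 21, so (signed) Area = 21/2 = 21/2, |Area| = 21/2.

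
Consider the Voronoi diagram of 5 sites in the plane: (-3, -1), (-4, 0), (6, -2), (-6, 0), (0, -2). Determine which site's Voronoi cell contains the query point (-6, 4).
Nearest site = (-6, 0)

The Voronoi cell of site s contains exactly those query points closer to s than to any other site. Compute squared distances from q = (-6, 4) to each site:
  (-6 − -6)² + (0 − 4)² = 16
  (-4 − -6)² + (0 − 4)² = 20
  (-3 − -6)² + (-1 − 4)² = 34
  (0 − -6)² + (-2 − 4)² = 72
  (6 − -6)² + (-2 − 4)² = 180
Minimum is attained by (-6, 0), so q lies in its Voronoi cell.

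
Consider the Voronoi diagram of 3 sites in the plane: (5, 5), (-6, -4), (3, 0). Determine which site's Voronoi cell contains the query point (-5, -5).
Nearest site = (-6, -4)

The Voronoi cell of site s contains exactly those query points closer to s than to any other site. Compute squared distances from q = (-5, -5) to each site:
  (-6 − -5)² + (-4 − -5)² = 2
  (3 − -5)² + (0 − -5)² = 89
  (5 − -5)² + (5 − -5)² = 200
Minimum is attained by (-6, -4), so q lies in its Voronoi cell.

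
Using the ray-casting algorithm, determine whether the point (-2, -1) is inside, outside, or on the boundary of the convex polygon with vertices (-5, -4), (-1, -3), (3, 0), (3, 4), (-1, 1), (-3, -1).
The point (-2, -1) lies strictly inside the polygon

Cast a horizontal ray to the right from the query point and count how many polygon edges it crosses (each edge strictly once or zero times, handled with the usual half-open convention). 
Parity of crossings → odd ⇒ inside.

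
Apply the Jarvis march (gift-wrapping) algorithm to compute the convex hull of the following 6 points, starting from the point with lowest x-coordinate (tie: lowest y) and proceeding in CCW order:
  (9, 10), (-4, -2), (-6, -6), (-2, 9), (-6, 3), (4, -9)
Hull (CCW) = [(-6, -6), (4, -9), (9, 10), (-2, 9), (-6, 3)]

Jarvis march: at each step, from the current hull vertex p, select the next vertex q as the point such that every other point lies strictly to the left of (or on) the directed line p → q. (Equivalently: for every other point r, the cross product (q − p) × (r − p) ≥ 0.)
Starting point (lowest x, tie lowest y): (-6, -6). Wrap until returning to start. Resulting hull: (-6, -6), (4, -9), (9, 10), (-2, 9), (-6, 3).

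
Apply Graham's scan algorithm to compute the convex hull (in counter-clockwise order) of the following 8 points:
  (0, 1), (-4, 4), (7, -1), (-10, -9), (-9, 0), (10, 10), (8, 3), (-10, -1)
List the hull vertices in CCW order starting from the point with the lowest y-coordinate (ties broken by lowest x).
Hull (CCW) = [(-10, -9), (7, -1), (10, 10), (-4, 4), (-9, 0), (-10, -1)]

Graham scan procedure:
  1. Find the pivot p₀ = point with lowest y (tie → lowest x): (-10, -9).
  2. Sort the remaining points by polar angle around p₀.
  3. Walk through sorted points, maintaining a stack; pop the top while the last three entries make a non-left turn (cross product ≤ 0).
  4. Final stack is the convex hull in CCW order: (-10, -9), (7, -1), (10, 10), (-4, 4), (-9, 0), (-10, -1).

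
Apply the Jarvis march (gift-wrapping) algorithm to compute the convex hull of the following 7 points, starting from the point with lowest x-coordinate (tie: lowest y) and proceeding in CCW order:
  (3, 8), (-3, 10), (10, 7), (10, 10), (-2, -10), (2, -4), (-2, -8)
Hull (CCW) = [(-3, 10), (-2, -10), (10, 7), (10, 10)]

Jarvis march: at each step, from the current hull vertex p, select the next vertex q as the point such that every other point lies strictly to the left of (or on) the directed line p → q. (Equivalently: for every other point r, the cross product (q − p) × (r − p) ≥ 0.)
Starting point (lowest x, tie lowest y): (-3, 10). Wrap until returning to start. Resulting hull: (-3, 10), (-2, -10), (10, 7), (10, 10).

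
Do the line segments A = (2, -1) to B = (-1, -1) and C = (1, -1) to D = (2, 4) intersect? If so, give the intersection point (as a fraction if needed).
Yes; intersection at (1, -1) (t = 1/3 on AB, s = 0 on CD)

Parametrize AB as A + t(B − A) = (2 + -3 t, -1 + 0 t) and CD as C + s(D − C) = (1 + 1 s, -1 + 5 s). Solve the linear system for (t, s). Determinant = 15 ≠ 0, so a unique intersection of the containing lines exists. Solution: t = 1/3, s = 0 — both in [0, 1], so the segments cross. Intersection point: (1, -1).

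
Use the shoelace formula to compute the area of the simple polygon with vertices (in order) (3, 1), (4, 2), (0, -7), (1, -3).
Area = 9/2

Shoelace formula: Area = (1/2) |Σ_i (x_i · y_{i+1} − x_{i+1} · y_i)| (indices mod n). Compute each cross term:
  (3)(2) − (4)(1) = 2
  (4)(-7) − (0)(2) = -28
  (0)(-3) − (1)(-7) = 7
  (1)(1) − (3)(-3) = 10
Sum = -9, so (signed) Area = -9/2 = -9/2, |Area| = 9/2.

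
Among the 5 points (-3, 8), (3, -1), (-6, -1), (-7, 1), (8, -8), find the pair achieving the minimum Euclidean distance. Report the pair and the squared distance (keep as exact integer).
Pair = ((-6, -1), (-7, 1)); squared distance = 5

Compute all C(5, 2) = 10 pairwise squared distances (x_i − x_j)² + (y_i − y_j)². The minimum is 5, attained by the pair ((-6, -1), (-7, 1)).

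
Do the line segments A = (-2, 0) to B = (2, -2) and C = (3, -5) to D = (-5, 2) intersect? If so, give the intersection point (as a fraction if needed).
No (intersection of containing lines falls outside at least one segment)

Parametrize and solve: t = -5/12, s = 5/6. At least one of these is outside [0, 1], so the segments do not intersect.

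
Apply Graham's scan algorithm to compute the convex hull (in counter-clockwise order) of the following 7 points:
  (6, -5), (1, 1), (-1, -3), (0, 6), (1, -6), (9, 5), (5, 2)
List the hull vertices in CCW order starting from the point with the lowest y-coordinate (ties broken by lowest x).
Hull (CCW) = [(1, -6), (6, -5), (9, 5), (0, 6), (-1, -3)]

Graham scan procedure:
  1. Find the pivot p₀ = point with lowest y (tie → lowest x): (1, -6).
  2. Sort the remaining points by polar angle around p₀.
  3. Walk through sorted points, maintaining a stack; pop the top while the last three entries make a non-left turn (cross product ≤ 0).
  4. Final stack is the convex hull in CCW order: (1, -6), (6, -5), (9, 5), (0, 6), (-1, -3).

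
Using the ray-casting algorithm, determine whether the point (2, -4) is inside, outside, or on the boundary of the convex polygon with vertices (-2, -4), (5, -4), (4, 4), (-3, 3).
The point (2, -4) lies on the polygon boundary

Boundary check: the query satisfies the collinearity and bounding-box conditions for some polygon edge, so it lies exactly on the boundary.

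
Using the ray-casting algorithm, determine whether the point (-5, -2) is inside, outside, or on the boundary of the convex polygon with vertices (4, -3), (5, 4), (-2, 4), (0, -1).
The point (-5, -2) lies strictly outside the polygon

Cast a horizontal ray to the right from the query point and count how many polygon edges it crosses (each edge strictly once or zero times, handled with the usual half-open convention). 
Parity of crossings → even ⇒ outside.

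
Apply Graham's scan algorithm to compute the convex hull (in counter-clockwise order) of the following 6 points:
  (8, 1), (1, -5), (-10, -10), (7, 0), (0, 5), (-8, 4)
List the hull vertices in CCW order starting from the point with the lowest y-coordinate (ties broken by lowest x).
Hull (CCW) = [(-10, -10), (1, -5), (7, 0), (8, 1), (0, 5), (-8, 4)]

Graham scan procedure:
  1. Find the pivot p₀ = point with lowest y (tie → lowest x): (-10, -10).
  2. Sort the remaining points by polar angle around p₀.
  3. Walk through sorted points, maintaining a stack; pop the top while the last three entries make a non-left turn (cross product ≤ 0).
  4. Final stack is the convex hull in CCW order: (-10, -10), (1, -5), (7, 0), (8, 1), (0, 5), (-8, 4).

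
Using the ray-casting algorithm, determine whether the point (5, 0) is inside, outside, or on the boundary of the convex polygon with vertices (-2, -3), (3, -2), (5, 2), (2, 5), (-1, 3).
The point (5, 0) lies strictly outside the polygon

Cast a horizontal ray to the right from the query point and count how many polygon edges it crosses (each edge strictly once or zero times, handled with the usual half-open convention). 
Parity of crossings → even ⇒ outside.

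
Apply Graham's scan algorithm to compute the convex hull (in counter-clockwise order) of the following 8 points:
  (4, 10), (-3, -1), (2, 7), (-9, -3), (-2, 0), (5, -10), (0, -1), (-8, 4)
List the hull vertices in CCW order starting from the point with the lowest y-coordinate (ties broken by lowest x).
Hull (CCW) = [(5, -10), (4, 10), (-8, 4), (-9, -3)]

Graham scan procedure:
  1. Find the pivot p₀ = point with lowest y (tie → lowest x): (5, -10).
  2. Sort the remaining points by polar angle around p₀.
  3. Walk through sorted points, maintaining a stack; pop the top while the last three entries make a non-left turn (cross product ≤ 0).
  4. Final stack is the convex hull in CCW order: (5, -10), (4, 10), (-8, 4), (-9, -3).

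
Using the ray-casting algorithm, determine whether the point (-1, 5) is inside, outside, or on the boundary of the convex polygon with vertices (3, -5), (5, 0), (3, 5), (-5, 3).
The point (-1, 5) lies strictly outside the polygon

Cast a horizontal ray to the right from the query point and count how many polygon edges it crosses (each edge strictly once or zero times, handled with the usual half-open convention). 
Parity of crossings → even ⇒ outside.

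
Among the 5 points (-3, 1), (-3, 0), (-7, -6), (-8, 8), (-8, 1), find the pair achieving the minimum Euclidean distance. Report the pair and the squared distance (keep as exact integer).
Pair = ((-3, 1), (-3, 0)); squared distance = 1

Compute all C(5, 2) = 10 pairwise squared distances (x_i − x_j)² + (y_i − y_j)². The minimum is 1, attained by the pair ((-3, 1), (-3, 0)).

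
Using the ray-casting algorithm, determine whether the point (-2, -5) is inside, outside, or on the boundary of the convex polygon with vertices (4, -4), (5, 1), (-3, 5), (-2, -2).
The point (-2, -5) lies strictly outside the polygon

Cast a horizontal ray to the right from the query point and count how many polygon edges it crosses (each edge strictly once or zero times, handled with the usual half-open convention). 
Parity of crossings → even ⇒ outside.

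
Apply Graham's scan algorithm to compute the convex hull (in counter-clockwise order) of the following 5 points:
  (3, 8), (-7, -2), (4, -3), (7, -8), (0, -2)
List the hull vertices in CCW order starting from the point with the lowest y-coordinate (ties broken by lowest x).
Hull (CCW) = [(7, -8), (3, 8), (-7, -2)]

Graham scan procedure:
  1. Find the pivot p₀ = point with lowest y (tie → lowest x): (7, -8).
  2. Sort the remaining points by polar angle around p₀.
  3. Walk through sorted points, maintaining a stack; pop the top while the last three entries make a non-left turn (cross product ≤ 0).
  4. Final stack is the convex hull in CCW order: (7, -8), (3, 8), (-7, -2).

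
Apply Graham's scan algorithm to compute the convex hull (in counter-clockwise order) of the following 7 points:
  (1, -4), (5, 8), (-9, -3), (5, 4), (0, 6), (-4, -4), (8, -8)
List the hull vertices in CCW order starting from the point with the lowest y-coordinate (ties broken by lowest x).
Hull (CCW) = [(8, -8), (5, 8), (0, 6), (-9, -3)]

Graham scan procedure:
  1. Find the pivot p₀ = point with lowest y (tie → lowest x): (8, -8).
  2. Sort the remaining points by polar angle around p₀.
  3. Walk through sorted points, maintaining a stack; pop the top while the last three entries make a non-left turn (cross product ≤ 0).
  4. Final stack is the convex hull in CCW order: (8, -8), (5, 8), (0, 6), (-9, -3).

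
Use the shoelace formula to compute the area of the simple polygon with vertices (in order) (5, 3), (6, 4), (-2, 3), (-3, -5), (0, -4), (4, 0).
Area = 87/2

Shoelace formula: Area = (1/2) |Σ_i (x_i · y_{i+1} − x_{i+1} · y_i)| (indices mod n). Compute each cross term:
  (5)(4) − (6)(3) = 2
  (6)(3) − (-2)(4) = 26
  (-2)(-5) − (-3)(3) = 19
  (-3)(-4) − (0)(-5) = 12
  (0)(0) − (4)(-4) = 16
  (4)(3) − (5)(0) = 12
Sum = 87, so (signed) Area = 87/2 = 87/2, |Area| = 87/2.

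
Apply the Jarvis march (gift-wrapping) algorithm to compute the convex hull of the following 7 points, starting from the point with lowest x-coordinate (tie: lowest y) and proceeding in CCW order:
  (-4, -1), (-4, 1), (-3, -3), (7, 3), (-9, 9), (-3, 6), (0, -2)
Hull (CCW) = [(-9, 9), (-3, -3), (0, -2), (7, 3)]

Jarvis march: at each step, from the current hull vertex p, select the next vertex q as the point such that every other point lies strictly to the left of (or on) the directed line p → q. (Equivalently: for every other point r, the cross product (q − p) × (r − p) ≥ 0.)
Starting point (lowest x, tie lowest y): (-9, 9). Wrap until returning to start. Resulting hull: (-9, 9), (-3, -3), (0, -2), (7, 3).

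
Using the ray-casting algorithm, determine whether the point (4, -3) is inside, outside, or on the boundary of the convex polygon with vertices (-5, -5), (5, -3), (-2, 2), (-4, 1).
The point (4, -3) lies strictly inside the polygon

Cast a horizontal ray to the right from the query point and count how many polygon edges it crosses (each edge strictly once or zero times, handled with the usual half-open convention). 
Parity of crossings → odd ⇒ inside.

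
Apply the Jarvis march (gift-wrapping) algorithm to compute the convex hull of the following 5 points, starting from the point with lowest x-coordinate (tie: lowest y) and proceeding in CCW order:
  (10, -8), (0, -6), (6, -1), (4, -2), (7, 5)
Hull (CCW) = [(0, -6), (10, -8), (7, 5)]

Jarvis march: at each step, from the current hull vertex p, select the next vertex q as the point such that every other point lies strictly to the left of (or on) the directed line p → q. (Equivalently: for every other point r, the cross product (q − p) × (r − p) ≥ 0.)
Starting point (lowest x, tie lowest y): (0, -6). Wrap until returning to start. Resulting hull: (0, -6), (10, -8), (7, 5).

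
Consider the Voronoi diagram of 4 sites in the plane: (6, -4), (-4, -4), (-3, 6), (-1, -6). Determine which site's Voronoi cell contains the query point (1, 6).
Nearest site = (-3, 6)

The Voronoi cell of site s contains exactly those query points closer to s than to any other site. Compute squared distances from q = (1, 6) to each site:
  (-3 − 1)² + (6 − 6)² = 16
  (-4 − 1)² + (-4 − 6)² = 125
  (6 − 1)² + (-4 − 6)² = 125
  (-1 − 1)² + (-6 − 6)² = 148
Minimum is attained by (-3, 6), so q lies in its Voronoi cell.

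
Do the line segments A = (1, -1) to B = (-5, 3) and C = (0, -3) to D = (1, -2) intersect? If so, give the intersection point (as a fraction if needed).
No (intersection of containing lines falls outside at least one segment)

Parametrize and solve: t = -1/10, s = 8/5. At least one of these is outside [0, 1], so the segments do not intersect.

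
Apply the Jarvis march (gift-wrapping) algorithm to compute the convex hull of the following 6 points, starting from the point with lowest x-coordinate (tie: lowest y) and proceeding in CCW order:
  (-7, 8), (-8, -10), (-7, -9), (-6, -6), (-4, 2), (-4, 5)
Hull (CCW) = [(-8, -10), (-7, -9), (-6, -6), (-4, 2), (-4, 5), (-7, 8)]

Jarvis march: at each step, from the current hull vertex p, select the next vertex q as the point such that every other point lies strictly to the left of (or on) the directed line p → q. (Equivalently: for every other point r, the cross product (q − p) × (r − p) ≥ 0.)
Starting point (lowest x, tie lowest y): (-8, -10). Wrap until returning to start. Resulting hull: (-8, -10), (-7, -9), (-6, -6), (-4, 2), (-4, 5), (-7, 8).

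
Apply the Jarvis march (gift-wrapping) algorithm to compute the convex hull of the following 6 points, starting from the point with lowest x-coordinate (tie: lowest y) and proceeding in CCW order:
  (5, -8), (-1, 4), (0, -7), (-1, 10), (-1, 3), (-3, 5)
Hull (CCW) = [(-3, 5), (0, -7), (5, -8), (-1, 10)]

Jarvis march: at each step, from the current hull vertex p, select the next vertex q as the point such that every other point lies strictly to the left of (or on) the directed line p → q. (Equivalently: for every other point r, the cross product (q − p) × (r − p) ≥ 0.)
Starting point (lowest x, tie lowest y): (-3, 5). Wrap until returning to start. Resulting hull: (-3, 5), (0, -7), (5, -8), (-1, 10).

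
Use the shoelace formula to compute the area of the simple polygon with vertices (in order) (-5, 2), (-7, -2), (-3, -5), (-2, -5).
Area = 29/2

Shoelace formula: Area = (1/2) |Σ_i (x_i · y_{i+1} − x_{i+1} · y_i)| (indices mod n). Compute each cross term:
  (-5)(-2) − (-7)(2) = 24
  (-7)(-5) − (-3)(-2) = 29
  (-3)(-5) − (-2)(-5) = 5
  (-2)(2) − (-5)(-5) = -29
Sum = 29, so (signed) Area = 29/2 = 29/2, |Area| = 29/2.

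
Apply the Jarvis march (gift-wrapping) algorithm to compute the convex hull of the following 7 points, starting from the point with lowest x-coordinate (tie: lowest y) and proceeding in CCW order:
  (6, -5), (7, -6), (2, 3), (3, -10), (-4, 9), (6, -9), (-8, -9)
Hull (CCW) = [(-8, -9), (3, -10), (6, -9), (7, -6), (2, 3), (-4, 9)]

Jarvis march: at each step, from the current hull vertex p, select the next vertex q as the point such that every other point lies strictly to the left of (or on) the directed line p → q. (Equivalently: for every other point r, the cross product (q − p) × (r − p) ≥ 0.)
Starting point (lowest x, tie lowest y): (-8, -9). Wrap until returning to start. Resulting hull: (-8, -9), (3, -10), (6, -9), (7, -6), (2, 3), (-4, 9).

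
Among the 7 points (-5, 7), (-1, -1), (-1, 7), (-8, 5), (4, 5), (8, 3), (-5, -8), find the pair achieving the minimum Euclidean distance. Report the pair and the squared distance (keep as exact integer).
Pair = ((-5, 7), (-8, 5)); squared distance = 13

Compute all C(7, 2) = 21 pairwise squared distances (x_i − x_j)² + (y_i − y_j)². The minimum is 13, attained by the pair ((-5, 7), (-8, 5)).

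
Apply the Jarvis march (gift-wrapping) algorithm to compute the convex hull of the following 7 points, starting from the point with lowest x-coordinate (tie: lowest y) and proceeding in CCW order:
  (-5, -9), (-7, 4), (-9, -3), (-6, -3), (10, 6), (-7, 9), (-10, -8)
Hull (CCW) = [(-10, -8), (-5, -9), (10, 6), (-7, 9)]

Jarvis march: at each step, from the current hull vertex p, select the next vertex q as the point such that every other point lies strictly to the left of (or on) the directed line p → q. (Equivalently: for every other point r, the cross product (q − p) × (r − p) ≥ 0.)
Starting point (lowest x, tie lowest y): (-10, -8). Wrap until returning to start. Resulting hull: (-10, -8), (-5, -9), (10, 6), (-7, 9).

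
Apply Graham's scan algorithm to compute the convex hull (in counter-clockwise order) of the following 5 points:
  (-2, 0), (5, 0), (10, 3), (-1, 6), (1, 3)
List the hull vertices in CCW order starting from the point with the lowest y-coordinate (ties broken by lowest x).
Hull (CCW) = [(-2, 0), (5, 0), (10, 3), (-1, 6)]

Graham scan procedure:
  1. Find the pivot p₀ = point with lowest y (tie → lowest x): (-2, 0).
  2. Sort the remaining points by polar angle around p₀.
  3. Walk through sorted points, maintaining a stack; pop the top while the last three entries make a non-left turn (cross product ≤ 0).
  4. Final stack is the convex hull in CCW order: (-2, 0), (5, 0), (10, 3), (-1, 6).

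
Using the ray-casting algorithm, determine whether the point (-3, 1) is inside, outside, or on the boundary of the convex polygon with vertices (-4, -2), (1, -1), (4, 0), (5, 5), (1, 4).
The point (-3, 1) lies strictly outside the polygon

Cast a horizontal ray to the right from the query point and count how many polygon edges it crosses (each edge strictly once or zero times, handled with the usual half-open convention). 
Parity of crossings → even ⇒ outside.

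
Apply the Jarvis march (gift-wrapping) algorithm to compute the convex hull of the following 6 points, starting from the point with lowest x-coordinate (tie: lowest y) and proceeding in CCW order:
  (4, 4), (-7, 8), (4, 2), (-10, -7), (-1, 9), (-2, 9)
Hull (CCW) = [(-10, -7), (4, 2), (4, 4), (-1, 9), (-2, 9), (-7, 8)]

Jarvis march: at each step, from the current hull vertex p, select the next vertex q as the point such that every other point lies strictly to the left of (or on) the directed line p → q. (Equivalently: for every other point r, the cross product (q − p) × (r − p) ≥ 0.)
Starting point (lowest x, tie lowest y): (-10, -7). Wrap until returning to start. Resulting hull: (-10, -7), (4, 2), (4, 4), (-1, 9), (-2, 9), (-7, 8).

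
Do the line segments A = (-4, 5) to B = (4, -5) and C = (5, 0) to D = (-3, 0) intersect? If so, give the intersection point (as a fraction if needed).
Yes; intersection at (0, 0) (t = 1/2 on AB, s = 5/8 on CD)

Parametrize AB as A + t(B − A) = (-4 + 8 t, 5 + -10 t) and CD as C + s(D − C) = (5 + -8 s, 0 + 0 s). Solve the linear system for (t, s). Determinant = 80 ≠ 0, so a unique intersection of the containing lines exists. Solution: t = 1/2, s = 5/8 — both in [0, 1], so the segments cross. Intersection point: (0, 0).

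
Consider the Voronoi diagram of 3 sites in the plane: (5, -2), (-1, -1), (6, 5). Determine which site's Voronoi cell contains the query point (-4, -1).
Nearest site = (-1, -1)

The Voronoi cell of site s contains exactly those query points closer to s than to any other site. Compute squared distances from q = (-4, -1) to each site:
  (-1 − -4)² + (-1 − -1)² = 9
  (5 − -4)² + (-2 − -1)² = 82
  (6 − -4)² + (5 − -1)² = 136
Minimum is attained by (-1, -1), so q lies in its Voronoi cell.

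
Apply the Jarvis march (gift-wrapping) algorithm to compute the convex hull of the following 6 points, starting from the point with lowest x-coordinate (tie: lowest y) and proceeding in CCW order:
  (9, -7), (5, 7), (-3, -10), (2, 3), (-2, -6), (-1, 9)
Hull (CCW) = [(-3, -10), (9, -7), (5, 7), (-1, 9)]

Jarvis march: at each step, from the current hull vertex p, select the next vertex q as the point such that every other point lies strictly to the left of (or on) the directed line p → q. (Equivalently: for every other point r, the cross product (q − p) × (r − p) ≥ 0.)
Starting point (lowest x, tie lowest y): (-3, -10). Wrap until returning to start. Resulting hull: (-3, -10), (9, -7), (5, 7), (-1, 9).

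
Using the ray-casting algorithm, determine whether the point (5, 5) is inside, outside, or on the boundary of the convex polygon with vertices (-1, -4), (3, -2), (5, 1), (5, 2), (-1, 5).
The point (5, 5) lies strictly outside the polygon

Cast a horizontal ray to the right from the query point and count how many polygon edges it crosses (each edge strictly once or zero times, handled with the usual half-open convention). 
Parity of crossings → even ⇒ outside.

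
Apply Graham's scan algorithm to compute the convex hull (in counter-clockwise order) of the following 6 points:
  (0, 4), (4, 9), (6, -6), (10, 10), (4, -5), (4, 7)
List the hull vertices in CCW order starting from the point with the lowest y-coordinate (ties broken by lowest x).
Hull (CCW) = [(6, -6), (10, 10), (4, 9), (0, 4), (4, -5)]

Graham scan procedure:
  1. Find the pivot p₀ = point with lowest y (tie → lowest x): (6, -6).
  2. Sort the remaining points by polar angle around p₀.
  3. Walk through sorted points, maintaining a stack; pop the top while the last three entries make a non-left turn (cross product ≤ 0).
  4. Final stack is the convex hull in CCW order: (6, -6), (10, 10), (4, 9), (0, 4), (4, -5).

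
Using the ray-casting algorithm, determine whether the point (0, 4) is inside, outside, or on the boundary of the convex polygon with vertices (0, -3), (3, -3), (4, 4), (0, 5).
The point (0, 4) lies on the polygon boundary

Boundary check: the query satisfies the collinearity and bounding-box conditions for some polygon edge, so it lies exactly on the boundary.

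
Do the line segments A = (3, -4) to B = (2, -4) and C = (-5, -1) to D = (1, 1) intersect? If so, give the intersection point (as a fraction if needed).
No (intersection of containing lines falls outside at least one segment)

Parametrize and solve: t = 17, s = -3/2. At least one of these is outside [0, 1], so the segments do not intersect.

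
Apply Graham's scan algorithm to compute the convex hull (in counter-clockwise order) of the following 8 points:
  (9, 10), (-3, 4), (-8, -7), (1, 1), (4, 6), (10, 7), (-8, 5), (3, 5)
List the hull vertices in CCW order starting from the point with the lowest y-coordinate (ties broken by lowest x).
Hull (CCW) = [(-8, -7), (10, 7), (9, 10), (-8, 5)]

Graham scan procedure:
  1. Find the pivot p₀ = point with lowest y (tie → lowest x): (-8, -7).
  2. Sort the remaining points by polar angle around p₀.
  3. Walk through sorted points, maintaining a stack; pop the top while the last three entries make a non-left turn (cross product ≤ 0).
  4. Final stack is the convex hull in CCW order: (-8, -7), (10, 7), (9, 10), (-8, 5).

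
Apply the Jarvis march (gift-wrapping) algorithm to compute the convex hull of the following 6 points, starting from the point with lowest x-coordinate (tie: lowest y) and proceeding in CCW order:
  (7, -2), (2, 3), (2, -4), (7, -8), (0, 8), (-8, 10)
Hull (CCW) = [(-8, 10), (2, -4), (7, -8), (7, -2), (0, 8)]

Jarvis march: at each step, from the current hull vertex p, select the next vertex q as the point such that every other point lies strictly to the left of (or on) the directed line p → q. (Equivalently: for every other point r, the cross product (q − p) × (r − p) ≥ 0.)
Starting point (lowest x, tie lowest y): (-8, 10). Wrap until returning to start. Resulting hull: (-8, 10), (2, -4), (7, -8), (7, -2), (0, 8).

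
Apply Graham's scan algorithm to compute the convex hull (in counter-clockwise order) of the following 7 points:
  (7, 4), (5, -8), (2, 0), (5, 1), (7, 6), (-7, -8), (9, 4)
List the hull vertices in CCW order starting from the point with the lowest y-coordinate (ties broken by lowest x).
Hull (CCW) = [(-7, -8), (5, -8), (9, 4), (7, 6)]

Graham scan procedure:
  1. Find the pivot p₀ = point with lowest y (tie → lowest x): (-7, -8).
  2. Sort the remaining points by polar angle around p₀.
  3. Walk through sorted points, maintaining a stack; pop the top while the last three entries make a non-left turn (cross product ≤ 0).
  4. Final stack is the convex hull in CCW order: (-7, -8), (5, -8), (9, 4), (7, 6).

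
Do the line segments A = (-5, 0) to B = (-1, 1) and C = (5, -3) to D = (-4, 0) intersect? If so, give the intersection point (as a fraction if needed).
No (intersection of containing lines falls outside at least one segment)

Parametrize and solve: t = 1/7, s = 22/21. At least one of these is outside [0, 1], so the segments do not intersect.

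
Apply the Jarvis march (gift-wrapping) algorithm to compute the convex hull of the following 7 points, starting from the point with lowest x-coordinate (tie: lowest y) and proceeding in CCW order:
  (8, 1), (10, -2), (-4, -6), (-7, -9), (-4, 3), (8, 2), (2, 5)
Hull (CCW) = [(-7, -9), (10, -2), (8, 2), (2, 5), (-4, 3)]

Jarvis march: at each step, from the current hull vertex p, select the next vertex q as the point such that every other point lies strictly to the left of (or on) the directed line p → q. (Equivalently: for every other point r, the cross product (q − p) × (r − p) ≥ 0.)
Starting point (lowest x, tie lowest y): (-7, -9). Wrap until returning to start. Resulting hull: (-7, -9), (10, -2), (8, 2), (2, 5), (-4, 3).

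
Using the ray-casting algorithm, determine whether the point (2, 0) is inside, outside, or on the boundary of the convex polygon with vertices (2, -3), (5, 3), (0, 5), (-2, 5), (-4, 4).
The point (2, 0) lies strictly inside the polygon

Cast a horizontal ray to the right from the query point and count how many polygon edges it crosses (each edge strictly once or zero times, handled with the usual half-open convention). 
Parity of crossings → odd ⇒ inside.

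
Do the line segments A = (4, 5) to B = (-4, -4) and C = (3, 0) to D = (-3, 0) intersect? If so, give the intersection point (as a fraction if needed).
Yes; intersection at (-4/9, 0) (t = 5/9 on AB, s = 31/54 on CD)

Parametrize AB as A + t(B − A) = (4 + -8 t, 5 + -9 t) and CD as C + s(D − C) = (3 + -6 s, 0 + 0 s). Solve the linear system for (t, s). Determinant = 54 ≠ 0, so a unique intersection of the containing lines exists. Solution: t = 5/9, s = 31/54 — both in [0, 1], so the segments cross. Intersection point: (-4/9, 0).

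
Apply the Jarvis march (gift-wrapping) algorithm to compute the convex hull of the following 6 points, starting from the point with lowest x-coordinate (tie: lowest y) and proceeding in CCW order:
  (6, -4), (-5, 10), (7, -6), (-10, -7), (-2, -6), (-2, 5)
Hull (CCW) = [(-10, -7), (7, -6), (6, -4), (-5, 10)]

Jarvis march: at each step, from the current hull vertex p, select the next vertex q as the point such that every other point lies strictly to the left of (or on) the directed line p → q. (Equivalently: for every other point r, the cross product (q − p) × (r − p) ≥ 0.)
Starting point (lowest x, tie lowest y): (-10, -7). Wrap until returning to start. Resulting hull: (-10, -7), (7, -6), (6, -4), (-5, 10).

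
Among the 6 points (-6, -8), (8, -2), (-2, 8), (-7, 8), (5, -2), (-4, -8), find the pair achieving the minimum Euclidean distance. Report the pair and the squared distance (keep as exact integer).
Pair = ((-6, -8), (-4, -8)); squared distance = 4

Compute all C(6, 2) = 15 pairwise squared distances (x_i − x_j)² + (y_i − y_j)². The minimum is 4, attained by the pair ((-6, -8), (-4, -8)).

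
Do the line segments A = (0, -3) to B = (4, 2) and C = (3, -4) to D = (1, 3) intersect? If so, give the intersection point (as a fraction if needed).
Yes; intersection at (2, -1/2) (t = 1/2 on AB, s = 1/2 on CD)

Parametrize AB as A + t(B − A) = (0 + 4 t, -3 + 5 t) and CD as C + s(D − C) = (3 + -2 s, -4 + 7 s). Solve the linear system for (t, s). Determinant = -38 ≠ 0, so a unique intersection of the containing lines exists. Solution: t = 1/2, s = 1/2 — both in [0, 1], so the segments cross. Intersection point: (2, -1/2).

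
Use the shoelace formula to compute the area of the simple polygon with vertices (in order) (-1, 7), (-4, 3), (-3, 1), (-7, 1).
Area = 7

Shoelace formula: Area = (1/2) |Σ_i (x_i · y_{i+1} − x_{i+1} · y_i)| (indices mod n). Compute each cross term:
  (-1)(3) − (-4)(7) = 25
  (-4)(1) − (-3)(3) = 5
  (-3)(1) − (-7)(1) = 4
  (-7)(7) − (-1)(1) = -48
Sum = -14, so (signed) Area = -14/2 = -7, |Area| = 7.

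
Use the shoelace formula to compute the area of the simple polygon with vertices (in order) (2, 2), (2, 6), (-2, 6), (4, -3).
Area = 14

Shoelace formula: Area = (1/2) |Σ_i (x_i · y_{i+1} − x_{i+1} · y_i)| (indices mod n). Compute each cross term:
  (2)(6) − (2)(2) = 8
  (2)(6) − (-2)(6) = 24
  (-2)(-3) − (4)(6) = -18
  (4)(2) − (2)(-3) = 14
Sum = 28, so (signed) Area = 28/2 = 14, |Area| = 14.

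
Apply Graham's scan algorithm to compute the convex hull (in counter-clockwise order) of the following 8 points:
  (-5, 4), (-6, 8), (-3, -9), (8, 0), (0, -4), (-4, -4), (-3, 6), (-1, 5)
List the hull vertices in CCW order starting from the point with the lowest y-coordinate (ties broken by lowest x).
Hull (CCW) = [(-3, -9), (8, 0), (-6, 8), (-4, -4)]

Graham scan procedure:
  1. Find the pivot p₀ = point with lowest y (tie → lowest x): (-3, -9).
  2. Sort the remaining points by polar angle around p₀.
  3. Walk through sorted points, maintaining a stack; pop the top while the last three entries make a non-left turn (cross product ≤ 0).
  4. Final stack is the convex hull in CCW order: (-3, -9), (8, 0), (-6, 8), (-4, -4).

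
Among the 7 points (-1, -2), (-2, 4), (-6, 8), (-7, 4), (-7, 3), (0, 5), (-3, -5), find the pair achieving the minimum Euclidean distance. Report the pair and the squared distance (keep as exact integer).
Pair = ((-7, 4), (-7, 3)); squared distance = 1

Compute all C(7, 2) = 21 pairwise squared distances (x_i − x_j)² + (y_i − y_j)². The minimum is 1, attained by the pair ((-7, 4), (-7, 3)).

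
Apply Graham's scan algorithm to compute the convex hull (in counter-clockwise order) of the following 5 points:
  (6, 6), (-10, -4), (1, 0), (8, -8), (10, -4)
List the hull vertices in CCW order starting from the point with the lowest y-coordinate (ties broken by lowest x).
Hull (CCW) = [(8, -8), (10, -4), (6, 6), (-10, -4)]

Graham scan procedure:
  1. Find the pivot p₀ = point with lowest y (tie → lowest x): (8, -8).
  2. Sort the remaining points by polar angle around p₀.
  3. Walk through sorted points, maintaining a stack; pop the top while the last three entries make a non-left turn (cross product ≤ 0).
  4. Final stack is the convex hull in CCW order: (8, -8), (10, -4), (6, 6), (-10, -4).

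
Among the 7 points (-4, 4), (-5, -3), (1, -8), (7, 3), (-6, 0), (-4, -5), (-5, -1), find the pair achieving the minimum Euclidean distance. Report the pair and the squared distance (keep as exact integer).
Pair = ((-6, 0), (-5, -1)); squared distance = 2

Compute all C(7, 2) = 21 pairwise squared distances (x_i − x_j)² + (y_i − y_j)². The minimum is 2, attained by the pair ((-6, 0), (-5, -1)).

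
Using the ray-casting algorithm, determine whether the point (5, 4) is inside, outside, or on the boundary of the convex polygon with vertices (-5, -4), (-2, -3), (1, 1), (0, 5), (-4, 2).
The point (5, 4) lies strictly outside the polygon

Cast a horizontal ray to the right from the query point and count how many polygon edges it crosses (each edge strictly once or zero times, handled with the usual half-open convention). 
Parity of crossings → even ⇒ outside.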